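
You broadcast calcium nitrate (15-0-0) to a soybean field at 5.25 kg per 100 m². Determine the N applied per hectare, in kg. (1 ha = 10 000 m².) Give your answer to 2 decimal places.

nitrogen per 100 m² = 5.25 × 15% = 0.7875 kg.
Convert to per hectare: 0.7875 × 100 = 78.75 kg.

78.75 kg N per hectare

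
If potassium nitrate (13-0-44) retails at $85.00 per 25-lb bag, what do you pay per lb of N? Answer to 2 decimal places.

$26.15 per lb N

N in bag = 25 × 13% = 3.25 lb.
Cost per lb N = $85.00 / 3.25 = $26.1538.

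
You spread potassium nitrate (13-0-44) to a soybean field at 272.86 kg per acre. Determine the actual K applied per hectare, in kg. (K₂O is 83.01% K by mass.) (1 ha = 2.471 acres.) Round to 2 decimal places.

K₂O per acre = 272.86 × 44% = 120.058 kg.
Elemental K = 120.058 × 0.8301 = 99.6605 kg per acre.
Convert to per hectare: 99.6605 × 2.471 = 246.261 kg.

246.26 kg K per hectare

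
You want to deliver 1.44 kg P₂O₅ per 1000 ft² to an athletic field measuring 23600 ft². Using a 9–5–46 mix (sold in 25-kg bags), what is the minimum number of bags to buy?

28 bags

Product per 1000 ft² = 1.44 / 5% = 28.8 kg.
Total product = 28.8 × 23600 / 1000 = 679.68 kg.
Bags = ⌈679.68 / 25⌉ = 28.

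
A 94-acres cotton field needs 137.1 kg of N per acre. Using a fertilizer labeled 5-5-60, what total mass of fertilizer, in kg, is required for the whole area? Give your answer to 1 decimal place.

257748.0 kg

Product per acre = 137.1 / 5% = 2742 kg.
Total product = 2742 × 94 = 257748 kg.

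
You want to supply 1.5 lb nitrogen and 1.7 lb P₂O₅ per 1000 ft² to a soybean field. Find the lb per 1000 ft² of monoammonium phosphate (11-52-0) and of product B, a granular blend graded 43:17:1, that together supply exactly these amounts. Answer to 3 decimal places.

Per-1000 ft² balance (a = monoammonium phosphate, b = product B):
N: 0.11·a + 0.43·b = 1.5
P₂O₅: 0.52·a + 0.17·b = 1.7
Eliminate b: (row1) − 0.43/0.17·(row2) → -1.20529·a = -2.8, so a = 2.32308.
Then b = (1.7 − 0.52·2.32308) / 0.17 = 2.89409.

2.323 lb monoammonium phosphate, 2.894 lb product B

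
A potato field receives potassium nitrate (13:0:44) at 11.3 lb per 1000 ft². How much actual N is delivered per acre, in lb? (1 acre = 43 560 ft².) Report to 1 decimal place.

nitrogen per 1000 ft² = 11.3 × 13% = 1.469 lb.
Convert to per acre: 1.469 × 43.56 = 63.9896 lb.

64.0 lb N per acre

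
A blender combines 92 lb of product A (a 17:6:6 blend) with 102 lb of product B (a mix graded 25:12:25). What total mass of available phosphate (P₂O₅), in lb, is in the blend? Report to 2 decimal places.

P₂O₅ mass = 6%×92 + 12%×102 = 17.76 lb.

17.76 lb P₂O₅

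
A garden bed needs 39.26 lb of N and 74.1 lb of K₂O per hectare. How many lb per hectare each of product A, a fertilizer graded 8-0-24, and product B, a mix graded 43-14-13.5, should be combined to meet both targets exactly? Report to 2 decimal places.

Let a = lb of product A, b = lb of product B (per hectare).
N: 0.08·a + 0.43·b = 39.26
K₂O: 0.24·a + 0.135·b = 74.1
Solving simultaneously: a = 287.477, b = 37.8182.

287.48 lb product A, 37.82 lb product B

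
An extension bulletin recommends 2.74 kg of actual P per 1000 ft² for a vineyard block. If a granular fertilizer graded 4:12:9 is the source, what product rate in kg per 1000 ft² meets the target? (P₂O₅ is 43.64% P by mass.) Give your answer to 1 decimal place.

As P₂O₅: 2.74 / 0.4364 = 6.27864 kg per 1000 ft².
Product per 1000 ft² = 6.27864 / 12% = 52.322 kg.

52.3 kg of product per thousand sq ft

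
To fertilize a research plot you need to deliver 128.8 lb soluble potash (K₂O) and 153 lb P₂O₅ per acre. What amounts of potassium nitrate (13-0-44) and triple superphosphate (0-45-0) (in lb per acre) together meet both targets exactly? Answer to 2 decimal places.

With a, b = lb per acre of potassium nitrate and triple superphosphate:
K₂O: 0.44·a + 0·b = 128.8
P₂O₅: 0·a + 0.45·b = 153
Solving simultaneously: a = 292.727, b = 340.

292.73 lb potassium nitrate, 340.00 lb triple superphosphate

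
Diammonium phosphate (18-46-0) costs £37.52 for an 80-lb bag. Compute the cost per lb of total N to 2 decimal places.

N in bag = 80 × 18% = 14.4 lb.
Cost per lb N = £37.52 / 14.4 = £2.6056.

£2.61 per lb N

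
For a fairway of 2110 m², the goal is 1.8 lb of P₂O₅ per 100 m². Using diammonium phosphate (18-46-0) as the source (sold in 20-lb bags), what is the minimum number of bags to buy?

5 bags

Product per 100 m² = 1.8 / 46% = 3.91304 lb.
Total product = 3.91304 × 2110 / 100 = 82.5652 lb.
Bags = ⌈82.5652 / 20⌉ = 5.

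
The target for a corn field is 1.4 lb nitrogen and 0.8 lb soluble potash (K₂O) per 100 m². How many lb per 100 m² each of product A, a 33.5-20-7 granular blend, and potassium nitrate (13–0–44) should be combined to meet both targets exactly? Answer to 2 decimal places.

Let a = lb of product A, b = lb of potassium nitrate (per 100 m²).
N: 0.335·a + 0.13·b = 1.4
K₂O: 0.07·a + 0.44·b = 0.8
Eliminate a: (row1) − 0.335/0.07·(row2) → -1.97571·b = -2.42857, so b = 1.22921.
Back-substitute: a = (1.4 − 0.13·1.22921) / 0.335 = 3.7021.

3.70 lb product A, 1.23 lb potassium nitrate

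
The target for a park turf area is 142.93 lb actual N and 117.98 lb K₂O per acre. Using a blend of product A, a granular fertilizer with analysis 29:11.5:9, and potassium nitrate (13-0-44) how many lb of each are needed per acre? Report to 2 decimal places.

410.28 lb product A, 184.21 lb potassium nitrate

With a, b = lb per acre of product A and potassium nitrate:
N: 0.29·a + 0.13·b = 142.93
K₂O: 0.09·a + 0.44·b = 117.98
Solving simultaneously: a = 410.283, b = 184.2148.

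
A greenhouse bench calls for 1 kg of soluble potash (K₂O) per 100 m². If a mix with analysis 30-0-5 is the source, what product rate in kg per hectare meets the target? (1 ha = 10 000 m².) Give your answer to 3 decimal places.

Product per 100 m² = 1 / 5% = 20 kg.
Convert to per hectare: 20 × 100 = 2000 kg.

2000.000 kg of product per hectare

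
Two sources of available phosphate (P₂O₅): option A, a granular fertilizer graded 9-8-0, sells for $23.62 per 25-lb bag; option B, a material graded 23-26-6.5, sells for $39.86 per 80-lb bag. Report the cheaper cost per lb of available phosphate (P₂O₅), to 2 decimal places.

option A: P₂O₅ per bag = 25 × 8% = 2 lb; cost = 23.62 / 2 = $11.8100/lb P₂O₅.
option B: P₂O₅ per bag = 80 × 26% = 20.8 lb; cost = 39.86 / 20.8 = $1.9163/lb P₂O₅.
option B is cheaper.

$1.92 per lb P₂O₅ (option B)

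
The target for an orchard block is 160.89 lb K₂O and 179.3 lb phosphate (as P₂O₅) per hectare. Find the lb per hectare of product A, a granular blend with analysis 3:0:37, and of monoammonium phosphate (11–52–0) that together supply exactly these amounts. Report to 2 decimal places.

Per-hectare balance (a = product A, b = monoammonium phosphate):
K₂O: 0.37·a + 0·b = 160.89
P₂O₅: 0·a + 0.52·b = 179.3
Solving simultaneously: a = 434.838, b = 344.808.

434.84 lb product A, 344.81 lb monoammonium phosphate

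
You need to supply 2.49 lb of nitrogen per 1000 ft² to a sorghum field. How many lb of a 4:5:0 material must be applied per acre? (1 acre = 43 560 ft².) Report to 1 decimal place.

2711.6 lb of product per acre

Product per 1000 ft² = 2.49 / 4% = 62.25 lb.
Convert to per acre: 62.25 × 43.56 = 2711.61 lb.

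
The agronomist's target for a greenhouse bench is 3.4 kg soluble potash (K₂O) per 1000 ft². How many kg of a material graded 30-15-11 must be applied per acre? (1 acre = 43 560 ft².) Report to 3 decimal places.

1346.400 kg of product per acre

Product per 1000 ft² = 3.4 / 11% = 30.9091 kg.
Convert to per acre: 30.9091 × 43.56 = 1346.4 kg.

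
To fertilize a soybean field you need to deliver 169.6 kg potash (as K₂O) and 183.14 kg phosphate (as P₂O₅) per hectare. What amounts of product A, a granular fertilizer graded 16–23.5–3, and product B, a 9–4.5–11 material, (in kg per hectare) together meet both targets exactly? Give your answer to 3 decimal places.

510.751 kg product A, 1402.522 kg product B

Let a = kg of product A, b = kg of product B (per hectare).
K₂O: 0.03·a + 0.11·b = 169.6
P₂O₅: 0.235·a + 0.045·b = 183.14
Eliminate a: (row1) − 0.03/0.235·(row2) → 0.104255·b = 146.22, so b = 1402.5224.
Back-substitute: a = (169.6 − 0.11·1402.5224) / 0.03 = 510.75102.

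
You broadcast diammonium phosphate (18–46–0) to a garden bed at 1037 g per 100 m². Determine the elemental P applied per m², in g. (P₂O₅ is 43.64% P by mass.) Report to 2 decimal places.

P₂O₅ per 100 m² = 1037 × 46% = 477.02 g.
Elemental P = 477.02 × 0.4364 = 208.172 g per 100 m².
Convert to per m²: 208.172 × 0.01 = 2.08172 g.

2.08 g P per sq m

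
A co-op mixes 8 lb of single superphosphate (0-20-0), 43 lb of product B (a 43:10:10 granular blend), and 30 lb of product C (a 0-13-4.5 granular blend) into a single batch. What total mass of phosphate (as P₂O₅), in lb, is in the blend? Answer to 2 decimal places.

9.80 lb P₂O₅

P₂O₅ mass = 20%×8 + 10%×43 + 13%×30 = 9.8 lb.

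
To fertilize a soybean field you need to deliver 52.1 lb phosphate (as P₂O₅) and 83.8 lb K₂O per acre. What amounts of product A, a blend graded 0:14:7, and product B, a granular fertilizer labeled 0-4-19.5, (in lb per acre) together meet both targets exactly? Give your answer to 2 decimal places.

With a, b = lb per acre of product A and product B:
P₂O₅: 0.14·a + 0.04·b = 52.1
K₂O: 0.07·a + 0.195·b = 83.8
Eliminate b: (row1) − 0.04/0.195·(row2) → 0.125641·a = 34.9103, so a = 277.857.
Then b = (83.8 − 0.07·277.857) / 0.195 = 330.

277.86 lb product A, 330.00 lb product B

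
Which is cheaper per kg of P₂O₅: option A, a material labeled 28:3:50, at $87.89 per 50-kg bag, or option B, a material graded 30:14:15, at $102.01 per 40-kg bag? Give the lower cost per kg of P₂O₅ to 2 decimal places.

option A: P₂O₅ per bag = 50 × 3% = 1.5 kg; cost = 87.89 / 1.5 = $58.5933/kg P₂O₅.
option B: P₂O₅ per bag = 40 × 14% = 5.6 kg; cost = 102.01 / 5.6 = $18.2161/kg P₂O₅.
option B is cheaper.

$18.22 per kg P₂O₅ (option B)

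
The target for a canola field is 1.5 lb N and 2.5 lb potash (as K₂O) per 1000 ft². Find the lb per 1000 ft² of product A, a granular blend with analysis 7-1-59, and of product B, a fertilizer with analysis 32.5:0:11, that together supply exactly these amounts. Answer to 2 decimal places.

3.52 lb product A, 3.86 lb product B

Let a = lb of product A, b = lb of product B (per 1000 ft²).
N: 0.07·a + 0.325·b = 1.5
K₂O: 0.59·a + 0.11·b = 2.5
Eliminate a: (row1) − 0.07/0.59·(row2) → 0.311949·b = 1.20339, so b = 3.85765.
Back-substitute: a = (1.5 − 0.325·3.85765) / 0.07 = 3.51807.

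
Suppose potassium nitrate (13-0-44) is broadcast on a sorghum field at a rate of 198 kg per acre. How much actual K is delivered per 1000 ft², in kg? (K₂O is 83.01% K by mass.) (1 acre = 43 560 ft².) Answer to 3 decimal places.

1.660 kg K per thousand sq ft

K₂O per acre = 198 × 44% = 87.12 kg.
Elemental K = 87.12 × 0.8301 = 72.3183 kg per acre.
Convert to per 1000 ft²: 72.3183 × 0.0229568 = 1.6602 kg.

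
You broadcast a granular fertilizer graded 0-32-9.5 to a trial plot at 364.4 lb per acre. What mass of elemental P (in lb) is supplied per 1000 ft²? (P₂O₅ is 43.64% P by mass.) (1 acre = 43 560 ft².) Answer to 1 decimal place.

P₂O₅ per acre = 364.4 × 32% = 116.608 lb.
Elemental P = 116.608 × 0.4364 = 50.8877 lb per acre.
Convert to per 1000 ft²: 50.8877 × 0.0229568 = 1.16822 lb.

1.2 lb P per thousand sq ft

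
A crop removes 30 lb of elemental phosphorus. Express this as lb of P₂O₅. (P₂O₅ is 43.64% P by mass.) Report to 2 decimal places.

68.74 lb P₂O₅

P₂O₅ = 30 / 0.4364 = 68.7443 lb.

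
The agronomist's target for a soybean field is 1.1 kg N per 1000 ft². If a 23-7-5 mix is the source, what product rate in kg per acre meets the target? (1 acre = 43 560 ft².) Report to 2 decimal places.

208.33 kg of product per acre

Product per 1000 ft² = 1.1 / 23% = 4.78261 kg.
Convert to per acre: 4.78261 × 43.56 = 208.3304 kg.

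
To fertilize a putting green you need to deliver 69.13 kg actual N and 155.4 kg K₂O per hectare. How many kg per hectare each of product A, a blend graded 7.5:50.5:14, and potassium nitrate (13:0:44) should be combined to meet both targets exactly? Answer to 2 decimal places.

Per-hectare balance (a = product A, b = potassium nitrate):
N: 0.075·a + 0.13·b = 69.13
K₂O: 0.14·a + 0.44·b = 155.4
Eliminate a: (row1) − 0.075/0.14·(row2) → -0.105714·b = -14.12, so b = 133.568.
Back-substitute: a = (69.13 − 0.13·133.568) / 0.075 = 690.216.

690.22 kg product A, 133.57 kg potassium nitrate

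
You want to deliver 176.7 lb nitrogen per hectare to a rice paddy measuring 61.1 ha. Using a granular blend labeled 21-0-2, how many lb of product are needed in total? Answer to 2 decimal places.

51411.29 lb

Product per hectare = 176.7 / 21% = 841.429 lb.
Total product = 841.429 × 61.1 = 51411.286 lb.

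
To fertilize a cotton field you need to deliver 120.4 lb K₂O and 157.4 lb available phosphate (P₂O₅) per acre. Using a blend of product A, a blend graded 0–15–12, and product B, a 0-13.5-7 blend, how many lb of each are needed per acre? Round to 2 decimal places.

Per-acre balance (a = product A, b = product B):
K₂O: 0.12·a + 0.07·b = 120.4
P₂O₅: 0.15·a + 0.135·b = 157.4
From row1: a = (120.4 − 0.07·b) / 0.12.
Into row2: 0.15·(120.4 − 0.07·b)/0.12 + 0.135·b = 157.4 → b = 145.263, a = 918.596.

918.60 lb product A, 145.26 lb product B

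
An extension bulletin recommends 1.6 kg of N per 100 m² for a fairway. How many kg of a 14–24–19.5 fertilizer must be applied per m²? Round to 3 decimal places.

0.114 kg of product per sq m

Product per 100 m² = 1.6 / 14% = 11.4286 kg.
Convert to per m²: 11.4286 × 0.01 = 0.114286 kg.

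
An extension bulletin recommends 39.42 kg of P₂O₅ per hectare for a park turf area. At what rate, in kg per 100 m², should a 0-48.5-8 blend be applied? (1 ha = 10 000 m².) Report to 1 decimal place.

Product per hectare = 39.42 / 48.5% = 81.2784 kg.
Convert to per 100 m²: 81.2784 × 0.01 = 0.812784 kg.

0.8 kg of product per hundred sq m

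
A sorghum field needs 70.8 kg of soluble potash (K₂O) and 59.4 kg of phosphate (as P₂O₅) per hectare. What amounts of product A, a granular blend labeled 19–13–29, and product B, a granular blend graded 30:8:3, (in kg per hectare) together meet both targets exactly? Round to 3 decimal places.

With a, b = kg per hectare of product A and product B:
K₂O: 0.29·a + 0.03·b = 70.8
P₂O₅: 0.13·a + 0.08·b = 59.4
From row1: a = (70.8 − 0.03·b) / 0.29.
Into row2: 0.13·(70.8 − 0.03·b)/0.29 + 0.08·b = 59.4 → b = 415.6477, a = 201.1399.

201.140 kg product A, 415.648 kg product B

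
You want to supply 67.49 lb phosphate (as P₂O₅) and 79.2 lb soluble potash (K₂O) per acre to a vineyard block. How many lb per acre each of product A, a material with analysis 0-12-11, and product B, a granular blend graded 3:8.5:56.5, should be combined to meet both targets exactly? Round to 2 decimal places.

With a, b = lb per acre of product A and product B:
P₂O₅: 0.12·a + 0.085·b = 67.49
K₂O: 0.11·a + 0.565·b = 79.2
Solving simultaneously: a = 537.209, b = 35.5877.

537.21 lb product A, 35.59 lb product B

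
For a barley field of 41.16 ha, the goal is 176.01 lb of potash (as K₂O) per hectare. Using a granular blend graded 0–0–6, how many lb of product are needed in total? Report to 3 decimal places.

Product per hectare = 176.01 / 6% = 2933.5 lb.
Total product = 2933.5 × 41.16 = 120742.86 lb.

120742.860 lb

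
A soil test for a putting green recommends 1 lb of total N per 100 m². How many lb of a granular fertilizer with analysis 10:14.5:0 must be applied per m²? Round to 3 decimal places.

Product per 100 m² = 1 / 10% = 10 lb.
Convert to per m²: 10 × 0.01 = 0.1 lb.

0.100 lb of product per sq m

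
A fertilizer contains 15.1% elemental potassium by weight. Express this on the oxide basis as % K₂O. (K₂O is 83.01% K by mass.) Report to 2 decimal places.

18.19% K₂O

%K₂O = 15.1 / 0.8301 = 18.1906%.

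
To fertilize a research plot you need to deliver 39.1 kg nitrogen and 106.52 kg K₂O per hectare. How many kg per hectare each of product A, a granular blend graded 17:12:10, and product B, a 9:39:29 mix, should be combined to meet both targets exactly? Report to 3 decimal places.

With a, b = kg per hectare of product A and product B:
N: 0.17·a + 0.09·b = 39.1
K₂O: 0.1·a + 0.29·b = 106.52
From row1: a = (39.1 − 0.09·b) / 0.17.
Into row2: 0.1·(39.1 − 0.09·b)/0.17 + 0.29·b = 106.52 → b = 352.3176, a = 43.4789.

43.479 kg product A, 352.318 kg product B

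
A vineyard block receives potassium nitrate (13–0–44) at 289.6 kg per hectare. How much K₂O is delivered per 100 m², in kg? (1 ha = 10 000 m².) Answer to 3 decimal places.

K₂O per hectare = 289.6 × 44% = 127.424 kg.
Convert to per 100 m²: 127.424 × 0.01 = 1.27424 kg.

1.274 kg K₂O per hundred sq m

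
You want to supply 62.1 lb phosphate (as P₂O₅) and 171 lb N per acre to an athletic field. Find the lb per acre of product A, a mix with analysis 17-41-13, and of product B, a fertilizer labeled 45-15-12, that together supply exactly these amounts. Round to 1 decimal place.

14.4 lb product A, 374.5 lb product B

Let a = lb of product A, b = lb of product B (per acre).
P₂O₅: 0.41·a + 0.15·b = 62.1
N: 0.17·a + 0.45·b = 171
Eliminate b: (row1) − 0.15/0.45·(row2) → 0.353333·a = 5.1, so a = 14.434.
Then b = (171 − 0.17·14.434) / 0.45 = 374.547.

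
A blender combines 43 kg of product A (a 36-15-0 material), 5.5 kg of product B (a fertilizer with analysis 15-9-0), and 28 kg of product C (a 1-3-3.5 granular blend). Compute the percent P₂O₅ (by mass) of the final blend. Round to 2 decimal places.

Total mass = 43 + 5.5 + 28 = 76.5 kg.
P₂O₅ mass = 15%×43 + 9%×5.5 + 3%×28 = 7.785 kg.
% P₂O₅ = 7.785 / 76.5 = 10.1765%.

10.18% P₂O₅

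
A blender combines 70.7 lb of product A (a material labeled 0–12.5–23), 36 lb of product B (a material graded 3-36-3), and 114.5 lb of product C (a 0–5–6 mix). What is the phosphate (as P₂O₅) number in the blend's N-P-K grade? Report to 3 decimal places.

12.442% P₂O₅

Total mass = 70.7 + 36 + 114.5 = 221.2 lb.
P₂O₅ mass = 12.5%×70.7 + 36%×36 + 5%×114.5 = 27.5225 lb.
% P₂O₅ = 27.5225 / 221.2 = 12.4424%.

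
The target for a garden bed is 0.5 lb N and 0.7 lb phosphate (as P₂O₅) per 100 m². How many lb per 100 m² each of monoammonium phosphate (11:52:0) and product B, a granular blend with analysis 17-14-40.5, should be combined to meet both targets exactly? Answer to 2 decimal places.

Per-100 m² balance (a = monoammonium phosphate, b = product B):
N: 0.11·a + 0.17·b = 0.5
P₂O₅: 0.52·a + 0.14·b = 0.7
From row1: a = (0.5 − 0.17·b) / 0.11.
Into row2: 0.52·(0.5 − 0.17·b)/0.11 + 0.14·b = 0.7 → b = 2.50685, a = 0.671233.

0.67 lb monoammonium phosphate, 2.51 lb product B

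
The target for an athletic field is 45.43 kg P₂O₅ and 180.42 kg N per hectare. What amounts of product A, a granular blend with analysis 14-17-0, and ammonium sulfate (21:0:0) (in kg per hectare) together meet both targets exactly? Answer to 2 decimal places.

267.24 kg product A, 680.99 kg ammonium sulfate

Per-hectare balance (a = product A, b = ammonium sulfate):
P₂O₅: 0.17·a + 0·b = 45.43
N: 0.14·a + 0.21·b = 180.42
From row1: a = (45.43 − 0·b) / 0.17.
Into row2: 0.14·(45.43 − 0·b)/0.17 + 0.21·b = 180.42 → b = 680.986, a = 267.235.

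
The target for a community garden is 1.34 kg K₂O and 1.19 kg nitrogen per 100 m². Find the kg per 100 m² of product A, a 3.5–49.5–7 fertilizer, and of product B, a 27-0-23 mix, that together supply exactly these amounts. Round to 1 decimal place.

8.1 kg product A, 3.4 kg product B

Let a = kg of product A, b = kg of product B (per 100 m²).
K₂O: 0.07·a + 0.23·b = 1.34
N: 0.035·a + 0.27·b = 1.19
From row1: a = (1.34 − 0.23·b) / 0.07.
Into row2: 0.035·(1.34 − 0.23·b)/0.07 + 0.27·b = 1.19 → b = 3.35484, a = 8.11982.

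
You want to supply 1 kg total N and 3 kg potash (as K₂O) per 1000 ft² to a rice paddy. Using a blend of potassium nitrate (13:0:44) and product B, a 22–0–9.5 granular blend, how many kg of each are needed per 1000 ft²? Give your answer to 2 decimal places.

6.69 kg potassium nitrate, 0.59 kg product B

With a, b = kg per 1000 ft² of potassium nitrate and product B:
N: 0.13·a + 0.22·b = 1
K₂O: 0.44·a + 0.095·b = 3
From row1: a = (1 − 0.22·b) / 0.13.
Into row2: 0.44·(1 − 0.22·b)/0.13 + 0.095·b = 3 → b = 0.592066, a = 6.69035.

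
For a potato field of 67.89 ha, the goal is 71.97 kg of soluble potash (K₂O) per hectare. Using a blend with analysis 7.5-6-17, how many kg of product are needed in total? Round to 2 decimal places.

Product per hectare = 71.97 / 17% = 423.353 kg.
Total product = 423.353 × 67.89 = 28741.431 kg.

28741.43 kg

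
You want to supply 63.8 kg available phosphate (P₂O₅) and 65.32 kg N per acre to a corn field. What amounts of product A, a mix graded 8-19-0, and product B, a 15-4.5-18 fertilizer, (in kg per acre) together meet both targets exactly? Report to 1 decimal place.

266.3 kg product A, 293.4 kg product B

With a, b = kg per acre of product A and product B:
P₂O₅: 0.19·a + 0.045·b = 63.8
N: 0.08·a + 0.15·b = 65.32
Eliminate b: (row1) − 0.045/0.15·(row2) → 0.166·a = 44.204, so a = 266.289.
Then b = (65.32 − 0.08·266.289) / 0.15 = 293.446.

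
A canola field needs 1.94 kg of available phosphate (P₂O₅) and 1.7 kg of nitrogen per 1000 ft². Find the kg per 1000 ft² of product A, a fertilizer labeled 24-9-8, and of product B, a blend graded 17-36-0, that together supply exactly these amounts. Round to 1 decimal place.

With a, b = kg per 1000 ft² of product A and product B:
P₂O₅: 0.09·a + 0.36·b = 1.94
N: 0.24·a + 0.17·b = 1.7
Eliminate b: (row1) − 0.36/0.17·(row2) → -0.418235·a = -1.66, so a = 3.96906.
Then b = (1.7 − 0.24·3.96906) / 0.17 = 4.39662.

4.0 kg product A, 4.4 kg product B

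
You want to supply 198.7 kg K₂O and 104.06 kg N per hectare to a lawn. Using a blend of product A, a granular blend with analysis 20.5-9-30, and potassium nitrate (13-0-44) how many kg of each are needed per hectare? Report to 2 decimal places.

Let a = kg of product A, b = kg of potassium nitrate (per hectare).
K₂O: 0.3·a + 0.44·b = 198.7
N: 0.205·a + 0.13·b = 104.06
From row1: a = (198.7 − 0.44·b) / 0.3.
Into row2: 0.205·(198.7 − 0.44·b)/0.3 + 0.13·b = 104.06 → b = 185.8496, a = 389.754.

389.75 kg product A, 185.85 kg potassium nitrate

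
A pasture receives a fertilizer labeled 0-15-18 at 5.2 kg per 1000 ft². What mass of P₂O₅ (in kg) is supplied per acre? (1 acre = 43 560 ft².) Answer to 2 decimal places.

P₂O₅ per 1000 ft² = 5.2 × 15% = 0.78 kg.
Convert to per acre: 0.78 × 43.56 = 33.9768 kg.

33.98 kg P₂O₅ per acre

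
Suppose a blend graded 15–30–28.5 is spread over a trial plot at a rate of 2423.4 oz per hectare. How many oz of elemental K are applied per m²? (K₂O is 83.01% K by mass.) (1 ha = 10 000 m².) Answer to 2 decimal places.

K₂O per hectare = 2423.4 × 28.5% = 690.669 oz.
Elemental K = 690.669 × 0.8301 = 573.324 oz per hectare.
Convert to per m²: 573.324 × 0.0001 = 0.0573324 oz.

0.06 oz K per sq m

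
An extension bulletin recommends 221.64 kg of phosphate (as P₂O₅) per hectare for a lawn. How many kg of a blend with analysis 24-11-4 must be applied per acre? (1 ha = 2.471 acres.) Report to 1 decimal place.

Product per hectare = 221.64 / 11% = 2014.91 kg.
Convert to per acre: 2014.91 × 0.404694 = 815.423 kg.

815.4 kg of product per acre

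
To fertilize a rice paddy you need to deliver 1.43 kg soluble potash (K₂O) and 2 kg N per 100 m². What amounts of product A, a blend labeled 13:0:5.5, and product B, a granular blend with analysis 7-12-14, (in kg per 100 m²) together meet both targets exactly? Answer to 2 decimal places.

12.54 kg product A, 5.29 kg product B

Let a = kg of product A, b = kg of product B (per 100 m²).
K₂O: 0.055·a + 0.14·b = 1.43
N: 0.13·a + 0.07·b = 2
Eliminate a: (row1) − 0.055/0.13·(row2) → 0.110385·b = 0.583846, so b = 5.2892.
Back-substitute: a = (1.43 − 0.14·5.2892) / 0.055 = 12.5366.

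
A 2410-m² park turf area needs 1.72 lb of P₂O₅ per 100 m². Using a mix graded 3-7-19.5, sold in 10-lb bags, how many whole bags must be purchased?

Product per 100 m² = 1.72 / 7% = 24.5714 lb.
Total product = 24.5714 × 2410 / 100 = 592.171 lb.
Bags = ⌈592.171 / 10⌉ = 60.

60 bags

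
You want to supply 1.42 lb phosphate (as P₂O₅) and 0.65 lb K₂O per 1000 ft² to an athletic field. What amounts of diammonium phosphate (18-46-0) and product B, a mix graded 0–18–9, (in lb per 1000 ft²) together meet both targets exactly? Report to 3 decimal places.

0.261 lb diammonium phosphate, 7.222 lb product B

Per-1000 ft² balance (a = diammonium phosphate, b = product B):
P₂O₅: 0.46·a + 0.18·b = 1.42
K₂O: 0·a + 0.09·b = 0.65
Solving simultaneously: a = 0.26087, b = 7.22222.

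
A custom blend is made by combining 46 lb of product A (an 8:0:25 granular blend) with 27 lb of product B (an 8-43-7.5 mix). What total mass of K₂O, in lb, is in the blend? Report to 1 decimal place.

K₂O mass = 25%×46 + 7.5%×27 = 13.525 lb.

13.5 lb K₂O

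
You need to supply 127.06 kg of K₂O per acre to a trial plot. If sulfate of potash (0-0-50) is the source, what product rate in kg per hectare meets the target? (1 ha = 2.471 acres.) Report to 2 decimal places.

Product per acre = 127.06 / 50% = 254.12 kg.
Convert to per hectare: 254.12 × 2.471 = 627.931 kg.

627.93 kg of product per hectare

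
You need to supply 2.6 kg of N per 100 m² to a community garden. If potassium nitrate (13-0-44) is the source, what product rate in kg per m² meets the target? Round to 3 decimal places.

Product per 100 m² = 2.6 / 13% = 20 kg.
Convert to per m²: 20 × 0.01 = 0.2 kg.

0.200 kg of product per sq m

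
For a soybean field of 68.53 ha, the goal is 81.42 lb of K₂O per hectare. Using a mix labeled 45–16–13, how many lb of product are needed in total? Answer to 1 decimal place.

Product per hectare = 81.42 / 13% = 626.308 lb.
Total product = 626.308 × 68.53 = 42920.87 lb.

42920.9 lb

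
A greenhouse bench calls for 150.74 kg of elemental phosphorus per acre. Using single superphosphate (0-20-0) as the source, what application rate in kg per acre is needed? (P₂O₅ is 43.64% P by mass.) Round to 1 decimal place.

As P₂O₅: 150.74 / 0.4364 = 345.417 kg per acre.
Product per acre = 345.417 / 20% = 1727.09 kg.

1727.1 kg of product per acre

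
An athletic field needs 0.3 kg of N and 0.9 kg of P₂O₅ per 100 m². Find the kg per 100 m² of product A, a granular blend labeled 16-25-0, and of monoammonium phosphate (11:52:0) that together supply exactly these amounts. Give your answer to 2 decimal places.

1.02 kg product A, 1.24 kg monoammonium phosphate

Per-100 m² balance (a = product A, b = monoammonium phosphate):
N: 0.16·a + 0.11·b = 0.3
P₂O₅: 0.25·a + 0.52·b = 0.9
Solving simultaneously: a = 1.02334, b = 1.23878.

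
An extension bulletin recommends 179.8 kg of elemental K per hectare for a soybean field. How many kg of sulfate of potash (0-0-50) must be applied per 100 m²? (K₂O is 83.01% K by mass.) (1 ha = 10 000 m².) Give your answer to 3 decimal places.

4.332 kg of product per hundred sq m

As K₂O: 179.8 / 0.8301 = 216.6 kg per hectare.
Product per hectare = 216.6 / 50% = 433.201 kg.
Convert to per 100 m²: 433.201 × 0.01 = 4.33201 kg.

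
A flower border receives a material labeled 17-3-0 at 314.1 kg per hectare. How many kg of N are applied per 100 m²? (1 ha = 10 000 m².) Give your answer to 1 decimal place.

0.5 kg N per hundred sq m

nitrogen per hectare = 314.1 × 17% = 53.397 kg.
Convert to per 100 m²: 53.397 × 0.01 = 0.53397 kg.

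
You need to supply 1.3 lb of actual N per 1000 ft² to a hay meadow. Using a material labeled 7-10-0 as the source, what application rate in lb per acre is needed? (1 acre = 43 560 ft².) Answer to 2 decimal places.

808.97 lb of product per acre

Product per 1000 ft² = 1.3 / 7% = 18.5714 lb.
Convert to per acre: 18.5714 × 43.56 = 808.971 lb.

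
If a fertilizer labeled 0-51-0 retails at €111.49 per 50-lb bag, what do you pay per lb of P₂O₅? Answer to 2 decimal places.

P₂O₅ in bag = 50 × 51% = 25.5 lb.
Cost per lb P₂O₅ = €111.49 / 25.5 = €4.3722.

€4.37 per lb P₂O₅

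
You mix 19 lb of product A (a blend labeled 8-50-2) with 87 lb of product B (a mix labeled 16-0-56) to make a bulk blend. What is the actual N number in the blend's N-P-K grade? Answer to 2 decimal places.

14.57% N

Total mass = 19 + 87 = 106 lb.
N mass = 8%×19 + 16%×87 = 15.44 lb.
% N = 15.44 / 106 = 14.566%.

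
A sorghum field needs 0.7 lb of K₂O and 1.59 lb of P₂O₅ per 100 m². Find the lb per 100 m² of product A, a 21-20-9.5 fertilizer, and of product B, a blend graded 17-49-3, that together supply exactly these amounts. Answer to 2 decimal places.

7.28 lb product A, 0.27 lb product B

Let a = lb of product A, b = lb of product B (per 100 m²).
K₂O: 0.095·a + 0.03·b = 0.7
P₂O₅: 0.2·a + 0.49·b = 1.59
Eliminate b: (row1) − 0.03/0.49·(row2) → 0.0827551·a = 0.602653, so a = 7.28237.
Then b = (1.59 − 0.2·7.28237) / 0.49 = 0.272503.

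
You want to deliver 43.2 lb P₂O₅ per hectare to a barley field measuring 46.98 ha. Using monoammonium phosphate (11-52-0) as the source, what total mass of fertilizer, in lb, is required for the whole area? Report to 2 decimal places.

3902.95 lb

Product per hectare = 43.2 / 52% = 83.0769 lb.
Total product = 83.0769 × 46.98 = 3902.954 lb.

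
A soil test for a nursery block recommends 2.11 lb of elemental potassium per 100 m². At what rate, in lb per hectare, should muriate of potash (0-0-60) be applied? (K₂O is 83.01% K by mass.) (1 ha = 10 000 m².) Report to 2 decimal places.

As K₂O: 2.11 / 0.8301 = 2.54186 lb per 100 m².
Product per 100 m² = 2.54186 / 60% = 4.23644 lb.
Convert to per hectare: 4.23644 × 100 = 423.644 lb.

423.64 lb of product per hectare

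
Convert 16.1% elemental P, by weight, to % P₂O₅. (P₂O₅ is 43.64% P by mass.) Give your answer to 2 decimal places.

%P₂O₅ = 16.1 / 0.4364 = 36.8928%.

36.89% P₂O₅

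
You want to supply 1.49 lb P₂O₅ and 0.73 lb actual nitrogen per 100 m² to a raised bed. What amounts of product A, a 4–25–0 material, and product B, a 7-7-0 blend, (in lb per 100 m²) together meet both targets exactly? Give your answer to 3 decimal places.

Per-100 m² balance (a = product A, b = product B):
P₂O₅: 0.25·a + 0.07·b = 1.49
N: 0.04·a + 0.07·b = 0.73
Solving simultaneously: a = 3.61905, b = 8.36054.

3.619 lb product A, 8.361 lb product B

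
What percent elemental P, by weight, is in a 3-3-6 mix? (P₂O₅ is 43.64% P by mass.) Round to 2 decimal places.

%P = 3 × 0.4364 = 1.3092%.

1.31% P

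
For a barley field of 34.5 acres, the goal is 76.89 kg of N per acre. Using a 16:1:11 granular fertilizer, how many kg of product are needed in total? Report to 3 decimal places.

Product per acre = 76.89 / 16% = 480.562 kg.
Total product = 480.562 × 34.5 = 16579.4062 kg.

16579.406 kg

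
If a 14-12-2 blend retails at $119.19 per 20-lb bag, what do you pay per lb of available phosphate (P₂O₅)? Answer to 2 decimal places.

P₂O₅ in bag = 20 × 12% = 2.4 lb.
Cost per lb P₂O₅ = $119.19 / 2.4 = $49.6625.

$49.66 per lb P₂O₅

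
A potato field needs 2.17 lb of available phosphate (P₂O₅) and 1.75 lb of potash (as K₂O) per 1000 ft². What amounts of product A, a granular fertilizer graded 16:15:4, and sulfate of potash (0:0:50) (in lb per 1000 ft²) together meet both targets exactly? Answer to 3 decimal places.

14.467 lb product A, 2.343 lb sulfate of potash

Per-1000 ft² balance (a = product A, b = sulfate of potash):
P₂O₅: 0.15·a + 0·b = 2.17
K₂O: 0.04·a + 0.5·b = 1.75
Eliminate a: (row1) − 0.15/0.04·(row2) → -1.875·b = -4.3925, so b = 2.34267.
Back-substitute: a = (2.17 − 0·2.34267) / 0.15 = 14.4667.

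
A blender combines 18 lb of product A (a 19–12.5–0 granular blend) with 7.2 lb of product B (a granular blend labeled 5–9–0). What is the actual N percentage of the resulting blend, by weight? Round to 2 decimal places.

15.00% N

Total mass = 18 + 7.2 = 25.2 lb.
N mass = 19%×18 + 5%×7.2 = 3.78 lb.
% N = 3.78 / 25.2 = 15%.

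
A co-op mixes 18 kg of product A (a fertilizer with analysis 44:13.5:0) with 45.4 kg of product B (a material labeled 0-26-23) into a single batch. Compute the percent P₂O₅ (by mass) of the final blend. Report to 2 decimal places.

Total mass = 18 + 45.4 = 63.4 kg.
P₂O₅ mass = 13.5%×18 + 26%×45.4 = 14.234 kg.
% P₂O₅ = 14.234 / 63.4 = 22.4511%.

22.45% P₂O₅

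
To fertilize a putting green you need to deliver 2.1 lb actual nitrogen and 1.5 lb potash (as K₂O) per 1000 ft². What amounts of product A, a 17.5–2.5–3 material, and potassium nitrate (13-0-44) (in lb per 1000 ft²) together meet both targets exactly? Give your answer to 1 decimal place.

Let a = lb of product A, b = lb of potassium nitrate (per 1000 ft²).
N: 0.175·a + 0.13·b = 2.1
K₂O: 0.03·a + 0.44·b = 1.5
Solving simultaneously: a = 9.97264, b = 2.72914.

10.0 lb product A, 2.7 lb potassium nitrate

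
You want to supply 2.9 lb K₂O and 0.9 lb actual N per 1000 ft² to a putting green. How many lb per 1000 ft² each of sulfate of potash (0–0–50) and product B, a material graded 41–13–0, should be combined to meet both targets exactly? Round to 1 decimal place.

5.8 lb sulfate of potash, 2.2 lb product B

With a, b = lb per 1000 ft² of sulfate of potash and product B:
K₂O: 0.5·a + 0·b = 2.9
N: 0·a + 0.41·b = 0.9
Solving simultaneously: a = 5.8, b = 2.19512.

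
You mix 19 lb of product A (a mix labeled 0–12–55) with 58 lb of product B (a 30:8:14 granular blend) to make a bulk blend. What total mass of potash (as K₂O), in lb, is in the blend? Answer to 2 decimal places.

K₂O mass = 55%×19 + 14%×58 = 18.57 lb.

18.57 lb K₂O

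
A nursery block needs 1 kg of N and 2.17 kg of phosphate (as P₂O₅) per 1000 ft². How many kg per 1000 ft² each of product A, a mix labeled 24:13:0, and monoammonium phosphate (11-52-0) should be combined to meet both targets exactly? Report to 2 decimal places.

2.55 kg product A, 3.54 kg monoammonium phosphate

With a, b = kg per 1000 ft² of product A and monoammonium phosphate:
N: 0.24·a + 0.11·b = 1
P₂O₅: 0.13·a + 0.52·b = 2.17
Eliminate a: (row1) − 0.24/0.13·(row2) → -0.85·b = -3.00615, so b = 3.53665.
Back-substitute: a = (1 − 0.11·3.53665) / 0.24 = 2.5457.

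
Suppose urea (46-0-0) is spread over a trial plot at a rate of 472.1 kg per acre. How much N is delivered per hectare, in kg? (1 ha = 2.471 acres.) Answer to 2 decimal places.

nitrogen per acre = 472.1 × 46% = 217.166 kg.
Convert to per hectare: 217.166 × 2.471 = 536.617 kg.

536.62 kg N per hectare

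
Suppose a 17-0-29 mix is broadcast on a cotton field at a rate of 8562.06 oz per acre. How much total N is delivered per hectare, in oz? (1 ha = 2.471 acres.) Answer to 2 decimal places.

3596.66 oz N per hectare

nitrogen per acre = 8562.06 × 17% = 1455.55 oz.
Convert to per hectare: 1455.55 × 2.471 = 3596.6645 oz.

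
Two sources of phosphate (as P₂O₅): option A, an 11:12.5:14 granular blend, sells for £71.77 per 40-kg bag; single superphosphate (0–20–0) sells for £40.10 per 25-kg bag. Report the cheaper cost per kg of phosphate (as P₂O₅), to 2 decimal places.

£8.02 per kg P₂O₅ (single superphosphate)

option A: P₂O₅ per bag = 40 × 12.5% = 5 kg; cost = 71.77 / 5 = £14.3540/kg P₂O₅.
single superphosphate: P₂O₅ per bag = 25 × 20% = 5 kg; cost = 40.10 / 5 = £8.0200/kg P₂O₅.
single superphosphate is cheaper.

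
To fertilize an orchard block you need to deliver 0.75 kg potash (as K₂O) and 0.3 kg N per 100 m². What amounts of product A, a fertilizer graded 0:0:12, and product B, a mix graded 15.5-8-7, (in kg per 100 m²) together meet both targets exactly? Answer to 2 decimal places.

Let a = kg of product A, b = kg of product B (per 100 m²).
K₂O: 0.12·a + 0.07·b = 0.75
N: 0·a + 0.155·b = 0.3
Solving simultaneously: a = 5.12097, b = 1.93548.

5.12 kg product A, 1.94 kg product B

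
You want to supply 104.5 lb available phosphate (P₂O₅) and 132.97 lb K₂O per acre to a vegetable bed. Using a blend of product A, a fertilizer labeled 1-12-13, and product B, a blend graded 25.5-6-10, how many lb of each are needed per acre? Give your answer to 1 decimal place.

588.5 lb product A, 564.6 lb product B

With a, b = lb per acre of product A and product B:
P₂O₅: 0.12·a + 0.06·b = 104.5
K₂O: 0.13·a + 0.1·b = 132.97
Eliminate a: (row1) − 0.12/0.13·(row2) → -0.0323077·b = -18.2415, so b = 564.619.
Back-substitute: a = (104.5 − 0.06·564.619) / 0.12 = 588.524.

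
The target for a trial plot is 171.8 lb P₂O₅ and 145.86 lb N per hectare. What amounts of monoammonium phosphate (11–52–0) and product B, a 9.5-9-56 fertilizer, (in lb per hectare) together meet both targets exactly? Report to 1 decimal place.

With a, b = lb per hectare of monoammonium phosphate and product B:
P₂O₅: 0.52·a + 0.09·b = 171.8
N: 0.11·a + 0.095·b = 145.86
Eliminate a: (row1) − 0.52/0.11·(row2) → -0.359091·b = -517.72, so b = 1441.75.
Back-substitute: a = (171.8 − 0.09·1441.75) / 0.52 = 80.8506.

80.9 lb monoammonium phosphate, 1441.8 lb product B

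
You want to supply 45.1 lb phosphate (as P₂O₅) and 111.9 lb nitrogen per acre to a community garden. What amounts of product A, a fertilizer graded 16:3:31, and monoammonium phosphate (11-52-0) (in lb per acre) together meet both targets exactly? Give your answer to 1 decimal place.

666.2 lb product A, 48.3 lb monoammonium phosphate

Per-acre balance (a = product A, b = monoammonium phosphate):
P₂O₅: 0.03·a + 0.52·b = 45.1
N: 0.16·a + 0.11·b = 111.9
Eliminate a: (row1) − 0.03/0.16·(row2) → 0.499375·b = 24.1187, so b = 48.2979.
Back-substitute: a = (45.1 − 0.52·48.2979) / 0.03 = 666.17.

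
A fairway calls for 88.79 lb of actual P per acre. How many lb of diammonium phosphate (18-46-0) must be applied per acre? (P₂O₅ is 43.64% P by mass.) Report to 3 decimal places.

As P₂O₅: 88.79 / 0.4364 = 203.46 lb per acre.
Product per acre = 203.46 / 46% = 442.3046 lb.

442.305 lb of product per acre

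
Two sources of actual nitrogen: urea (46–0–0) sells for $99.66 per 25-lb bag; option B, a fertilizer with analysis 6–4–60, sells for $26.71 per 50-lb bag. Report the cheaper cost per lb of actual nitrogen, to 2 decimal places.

urea: N per bag = 25 × 46% = 11.5 lb; cost = 99.66 / 11.5 = $8.6661/lb N.
option B: N per bag = 50 × 6% = 3 lb; cost = 26.71 / 3 = $8.9033/lb N.
urea is cheaper.

$8.67 per lb N (urea)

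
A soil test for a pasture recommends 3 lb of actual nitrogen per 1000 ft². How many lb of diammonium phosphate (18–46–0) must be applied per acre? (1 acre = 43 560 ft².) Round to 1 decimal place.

726.0 lb of product per acre

Product per 1000 ft² = 3 / 18% = 16.6667 lb.
Convert to per acre: 16.6667 × 43.56 = 726 lb.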